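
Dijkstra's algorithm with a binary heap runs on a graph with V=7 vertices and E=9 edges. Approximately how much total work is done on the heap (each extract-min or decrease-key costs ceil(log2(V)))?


Dijkstra with a binary heap: each vertex is extracted once, each edge may relax once.
Each heap operation costs O(log V).
V + E = 7 + 9 = 16
ceil(log2(7)) = 3 (since 2^2 = 4 < 7 <= 8 = 2^3)
Total heap work = (V+E) * ceil(log2(V)) = 16 * 3 = 48


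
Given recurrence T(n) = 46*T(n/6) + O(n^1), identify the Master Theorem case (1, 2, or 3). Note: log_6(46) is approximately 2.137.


Master Theorem parameters: a=46, b=6, c=1
log_b(a) = 2.137
Compare b^c with a: 6^1 = 6 < 46, so c < log_b(a).
Comparing c=1 vs log_b(a)=2.137:
1 < 2.137 => Case 1
Result: T(n) = O(n^(log_6 46)) ~ O(n^2.137)
Master Theorem case = 1


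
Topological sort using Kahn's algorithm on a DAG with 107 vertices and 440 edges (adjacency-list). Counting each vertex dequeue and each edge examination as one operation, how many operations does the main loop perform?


Kahn's algorithm:
  1. Compute in-degrees: O(V + E)
  2. Process queue: each vertex dequeued once (O(V))
     each edge examined once (O(E))
Total = V + E = 107 + 440 = 547


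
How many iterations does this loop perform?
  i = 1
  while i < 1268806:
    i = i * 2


The loop variable doubles each iteration:
i = 1 -> 2 -> 4 -> 8 -> 16 -> 32 -> 64 -> 128 -> 256 -> 512 -> 1024 -> 2048 -> 4096 -> 8192 -> 16384 -> 32768 -> 65536 -> 131072 -> 262144 -> 524288 -> 1048576 -> 2097152 (stop, 2097152 >= 1268806)
Number of doublings = ceil(log2(1268806)) = 21


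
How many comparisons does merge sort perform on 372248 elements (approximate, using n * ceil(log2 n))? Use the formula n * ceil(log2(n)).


Recursion depth: ceil(log2(372248)) = 19
Each recursion level merges n = 372248 elements
Total = 372248 * 19 = 7072712


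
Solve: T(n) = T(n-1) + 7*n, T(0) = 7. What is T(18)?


Expanding the recurrence:
T(18) = T(17) + 7*18
       = T(16) + 7*17 + 7*18
       ...
       = T(0) + 7*(1 + 2 + ... + 18)
       = 7 + 7 * 18*19/2
       = 7 + 7 * 171
       = 7 + 1197 = 1204


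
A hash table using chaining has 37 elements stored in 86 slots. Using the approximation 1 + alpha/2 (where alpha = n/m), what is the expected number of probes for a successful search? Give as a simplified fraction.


Load factor alpha = n/m = 37/86
Expected probes = 1 + alpha/2 = 1 + 37/(2*86)
= 1 + 37/172
= 172/172 + 37/172
= 209/172


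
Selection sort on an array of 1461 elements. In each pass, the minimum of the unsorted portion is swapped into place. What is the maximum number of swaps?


Selection sort performs one swap per pass:
  Pass 1: find min in positions 0 to 1460, swap with position 0
  Pass 2: find min in positions 1 to 1460, swap with position 1
  Pass 3: find min in positions 2 to 1460, swap with position 2
  Pass 4: find min in positions 3 to 1460, swap with position 3
  Pass 5: find min in positions 4 to 1460, swap with position 4
  ... (1455 more passes)
Total passes (and swaps) = n - 1 = 1461 - 1 = 1460


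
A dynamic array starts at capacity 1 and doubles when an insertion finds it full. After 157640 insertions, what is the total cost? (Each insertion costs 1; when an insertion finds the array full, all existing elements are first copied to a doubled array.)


Insertion cost: 157640 (one per element)
Resizes occur just before inserting elements 2, 3, 5, 9, ...
Elements copied at each resize: 1 + 2 + 4 + 8 + 16 + 32 + 64 + 128 + 256 + 512 + 1024 + 2048 + 4096 + 8192 + 16384 + 32768 + 65536 + 131072
Sum of copies = 262143 (geometric series: 2^k - 1)
Total = 157640 + 262143 = 419783


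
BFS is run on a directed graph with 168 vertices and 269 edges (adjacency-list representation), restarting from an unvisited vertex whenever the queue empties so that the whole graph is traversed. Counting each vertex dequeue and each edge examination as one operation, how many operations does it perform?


A full BFS traversal dequeues each vertex exactly once and examines each directed edge exactly once.
V = 168 (vertex processing cost)
E = 269 (edge examination cost)
Total operations proportional to V + E = 168 + 269 = 437


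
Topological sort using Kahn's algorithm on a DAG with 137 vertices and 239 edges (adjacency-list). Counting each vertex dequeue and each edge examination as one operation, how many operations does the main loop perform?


Kahn's algorithm:
  1. Compute in-degrees: O(V + E)
  2. Process queue: each vertex dequeued once (O(V))
     each edge examined once (O(E))
Total = V + E = 137 + 239 = 376


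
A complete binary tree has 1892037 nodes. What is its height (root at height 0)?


In a complete binary tree, level k holds nodes 2^k .. 2^(k+1)-1 (1-indexed).
Height = floor(log2(n)) = floor(log2(1892037)) = 20
Check: 2^20 = 1048576 <= 1892037 < 2097152 = 2^21


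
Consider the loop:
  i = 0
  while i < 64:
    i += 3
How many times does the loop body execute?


Starting at i = 0, each iteration adds 3.
Iterations until i >= 64:
  Iteration 1: i = 0 -> i = 3
  Iteration 2: i = 3 -> i = 6
  Iteration 3: i = 6 -> i = 9
  Iteration 4: i = 9 -> i = 12
  Iteration 5: i = 12 -> i = 15
  Iteration 6: i = 15 -> i = 18
  Iteration 7: i = 18 -> i = 21
  Iteration 8: i = 21 -> i = 24
  ... continuing ...
Total iterations = ceil(64/3) = 22


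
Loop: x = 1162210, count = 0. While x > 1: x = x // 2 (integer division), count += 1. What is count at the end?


The variable x halves each step:
x = 1162210 -> 581105 -> 290552 -> 145276 -> 72638 -> 36319 -> 18159 -> 9079 -> 4539 -> 2269 -> 1134 -> 567 -> 283 -> 141 -> 70 -> 35 -> 17 -> 8 -> 4 -> 2 -> 1
Number of halvings = floor(log2(1162210)) = 20


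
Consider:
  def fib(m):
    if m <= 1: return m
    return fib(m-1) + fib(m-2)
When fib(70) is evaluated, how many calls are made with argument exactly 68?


Let N(m) = number of times fib(m) is called while evaluating fib(70).
N(70) = 1 (the initial call).
N(69) = 1 (only fib(70) calls it).
For 1 <= m <= 68: fib(m) is called by fib(m+1) and fib(m+2), so
  N(m) = N(m+1) + N(m+2).
fib(0) is called only by fib(2), so N(0) = N(2).
Walk down from m=70:
  N(70)=1, N(69)=1, N(68)=2
N(68) = 2


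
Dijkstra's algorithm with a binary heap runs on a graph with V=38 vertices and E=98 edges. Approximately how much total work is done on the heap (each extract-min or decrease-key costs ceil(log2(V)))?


Dijkstra with a binary heap: each vertex is extracted once, each edge may relax once.
Each heap operation costs O(log V).
V + E = 38 + 98 = 136
ceil(log2(38)) = 6 (since 2^5 = 32 < 38 <= 64 = 2^6)
Total heap work = (V+E) * ceil(log2(V)) = 136 * 6 = 816


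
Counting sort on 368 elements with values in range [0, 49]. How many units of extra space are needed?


Output array size: 368 (to store sorted result)
Count array size: 50 (one slot per possible value, range 0 to 49)
Total extra space = 368 + 50 = 418


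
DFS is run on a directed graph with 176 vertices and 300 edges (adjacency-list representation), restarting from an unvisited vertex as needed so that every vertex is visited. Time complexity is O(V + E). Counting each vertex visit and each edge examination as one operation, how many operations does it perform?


A full DFS traversal processes each vertex exactly once (push/pop on stack).
Each directed edge is examined once.
V = 176, E = 300
V + E = 476


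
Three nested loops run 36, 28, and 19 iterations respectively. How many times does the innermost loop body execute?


Loop 1 (outermost): 36 iterations
Loop 2 (middle): 28 iterations per outer
Loop 3 (innermost): 19 iterations per middle
Total = 36 * 28 * 19 = 19152


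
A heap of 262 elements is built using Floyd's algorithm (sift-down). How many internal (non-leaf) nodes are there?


Leaf nodes occupy roughly half the array.
Sift-down is called for each internal node, starting from the last one.
Internal nodes = floor(n/2) = floor(262/2) = 131


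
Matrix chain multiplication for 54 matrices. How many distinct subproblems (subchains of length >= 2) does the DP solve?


Subproblems are indexed by (i, j) where i < j.
Number of such pairs = n*(n-1)/2
= 54 * 53 / 2
= 1431


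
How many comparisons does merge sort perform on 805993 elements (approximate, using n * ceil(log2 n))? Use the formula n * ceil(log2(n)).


Recursion depth: ceil(log2(805993)) = 20
Each recursion level merges n = 805993 elements
Total = 805993 * 20 = 16119860


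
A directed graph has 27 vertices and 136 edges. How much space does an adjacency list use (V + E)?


Adjacency list: one list head per vertex + one entry per edge
Vertex heads: 27
Edge entries: 136
Total = 27 + 136 = 163


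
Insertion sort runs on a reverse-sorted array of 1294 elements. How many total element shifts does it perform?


Sum of shifts = 1 + 2 + 3 + ... + 1293
= 1294 * 1293 / 2
= 1673142 / 2
= 836571


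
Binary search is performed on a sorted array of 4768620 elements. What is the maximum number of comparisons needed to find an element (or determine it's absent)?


Binary search halves the search space each comparison:
  Step 1: search space = 4768620 -> 2384310
  Step 2: search space = 2384310 -> 1192155
  Step 3: search space = 1192155 -> 596077
  Step 4: search space = 596077 -> 298038
  Step 5: search space = 298038 -> 149019
  Step 6: search space = 149019 -> 74509
  Step 7: search space = 74509 -> 37254
  Step 8: search space = 37254 -> 18627
  Step 9: search space = 18627 -> 9313
  Step 10: search space = 9313 -> 4656
  Step 11: search space = 4656 -> 2328
  Step 12: search space = 2328 -> 1164
  Step 13: search space = 1164 -> 582
  Step 14: search space = 582 -> 291
  Step 15: search space = 291 -> 145
  Step 16: search space = 145 -> 72
  Step 17: search space = 72 -> 36
  Step 18: search space = 36 -> 18
  Step 19: search space = 18 -> 9
  Step 20: search space = 9 -> 4
  Step 21: search space = 4 -> 2
  Step 22: search space = 2 -> 1
  Step 23: search space = 1 (final check)
Maximum comparisons = floor(log2(4768620)) + 1 = 22 + 1 = 23


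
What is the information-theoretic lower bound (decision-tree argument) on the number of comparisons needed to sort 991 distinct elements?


A binary decision tree of height h has at most 2^h leaves and needs at least n! of them, so h >= ceil(log2(n!)).
991! is far too large to multiply out, so use Stirling's series:
  ln(n!) ~ n ln n - n + (1/2) ln(2 pi n) + 1/(12n)  (error below 1/(360 n^3), negligible here)
  ln(991) = 6.8987145
  n ln n = 991 * 6.8987145 = 6836.6261
  (1/2) ln(2 pi * 991) = (1/2) ln(6226.6366) = 4.3683
  1/(12*991) = 0.0001
  ln(991!) ~ 6836.6261 - 991 + 4.3683 + 0.0001 = 5849.9945
Convert to base 2: log2(991!) = 5849.9945 / ln 2 = 5849.9945 / 0.69314718 = 8439.7581
ceil(8439.7581) = 8440


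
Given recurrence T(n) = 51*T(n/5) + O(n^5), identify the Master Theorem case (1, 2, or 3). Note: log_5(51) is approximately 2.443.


Master Theorem parameters: a=51, b=5, c=5
log_b(a) = 2.443
Compare b^c with a: 5^5 = 3125 > 51, so c > log_b(a).
Comparing c=5 vs log_b(a)=2.443:
5 > 2.443 => Case 3
Result: T(n) = O(n^5)
Master Theorem case = 3


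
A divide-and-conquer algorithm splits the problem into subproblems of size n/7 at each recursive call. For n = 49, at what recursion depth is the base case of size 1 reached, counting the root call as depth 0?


At each depth, the problem size is divided by 7:
  Depth 0: problem size = 49
  Depth 1: problem size = 7
  Depth 2: problem size = 1 (base case)
The base case is reached at depth log_7(49) = 2 (the tree has 3 levels counting depth 0, but the depth asked for is 2).
Recursion depth = 2


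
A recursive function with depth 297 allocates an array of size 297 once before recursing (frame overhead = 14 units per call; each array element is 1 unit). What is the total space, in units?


Array allocation: 297 units (allocated once)
Stack frames: 297 deep * 14 per frame = 4158 units
Total = 297 + 4158 = 4455


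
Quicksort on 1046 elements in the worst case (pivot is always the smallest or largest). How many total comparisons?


In the worst case, each partition step picks the worst pivot:
  Partition 1: 1045 comparisons (n-1 elements to compare)
  Partition 2: 1044 comparisons
  Partition 3: 1043 comparisons
  Partition 4: 1042 comparisons
  Partition 5: 1041 comparisons
  ...
  Last partition: 0 comparisons
Total = (n-1) + (n-2) + ... + 1 + 0 = n*(n-1)/2
= 1046*1045/2 = 546535


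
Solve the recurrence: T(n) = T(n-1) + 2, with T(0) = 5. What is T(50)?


Unrolling the recurrence:
T(50) = T(49) + 2
       = T(48) + 2 + 2
       = T(47) + 2*3
       ...
       = T(0) + 2*50
       = 5 + 100 = 105


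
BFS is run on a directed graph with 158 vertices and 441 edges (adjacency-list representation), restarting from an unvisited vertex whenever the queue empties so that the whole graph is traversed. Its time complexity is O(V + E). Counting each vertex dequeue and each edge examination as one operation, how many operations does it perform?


A full BFS traversal dequeues each vertex exactly once and examines each directed edge exactly once.
V = 158 (vertex processing cost)
E = 441 (edge examination cost)
Total operations proportional to V + E = 158 + 441 = 599


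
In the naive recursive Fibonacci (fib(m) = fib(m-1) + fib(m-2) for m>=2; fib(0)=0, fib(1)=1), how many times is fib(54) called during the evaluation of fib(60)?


Let N(m) = number of times fib(m) is called while evaluating fib(60).
N(60) = 1 (the initial call).
N(59) = 1 (only fib(60) calls it).
For 1 <= m <= 58: fib(m) is called by fib(m+1) and fib(m+2), so
  N(m) = N(m+1) + N(m+2).
fib(0) is called only by fib(2), so N(0) = N(2).
Walk down from m=60:
  N(60)=1, N(59)=1, N(58)=2, N(57)=3, N(56)=5, N(55)=8, N(54)=13
N(54) = 13


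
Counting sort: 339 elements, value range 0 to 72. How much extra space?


n = 339 (output array)
k = 73 (count array for 73 distinct values)
Extra space = 339 + 73 = 412


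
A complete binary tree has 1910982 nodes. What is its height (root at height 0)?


In a complete binary tree, level k holds nodes 2^k .. 2^(k+1)-1 (1-indexed).
Height = floor(log2(n)) = floor(log2(1910982)) = 20
Check: 2^20 = 1048576 <= 1910982 < 2097152 = 2^21


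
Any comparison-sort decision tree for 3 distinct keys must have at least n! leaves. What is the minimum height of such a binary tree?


A binary decision tree of height h has at most 2^h leaves and needs at least n! of them, so h >= ceil(log2(n!)).
Compute 3! as a running product:
  x2 = 2, x3 = 6
3! = 6
Bracket between powers of 2:
  2^2 = 4 < 6 <= 8 = 2^3
So ceil(log2(3!)) = 3


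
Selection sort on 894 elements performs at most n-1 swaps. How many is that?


Each of the 893 passes places one element in its final position.
Pass 1: swap minimum into position 0
Pass 2: swap minimum of remaining into position 1
...
Pass 893: last two elements, one swap
Maximum swaps = 894 - 1 = 893


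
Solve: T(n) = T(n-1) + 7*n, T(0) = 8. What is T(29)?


Expanding the recurrence:
T(29) = T(28) + 7*29
       = T(27) + 7*28 + 7*29
       ...
       = T(0) + 7*(1 + 2 + ... + 29)
       = 8 + 7 * 29*30/2
       = 8 + 7 * 435
       = 8 + 3045 = 3053


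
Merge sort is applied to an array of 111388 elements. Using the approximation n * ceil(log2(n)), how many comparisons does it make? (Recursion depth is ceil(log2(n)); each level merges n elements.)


Merge sort divides the array into halves recursively.
Number of levels = ceil(log2(111388)) = 17
At each level, approximately n = 111388 comparisons are needed for merging.
Total comparisons ~ n * ceil(log2(n)) = 111388 * 17 = 1893596


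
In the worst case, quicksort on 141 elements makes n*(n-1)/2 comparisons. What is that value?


Sum of comparisons per partition:
140 + 139 + ... + 1 + 0
= 141 * (141 - 1) / 2
= 141 * 140 / 2
= 9870


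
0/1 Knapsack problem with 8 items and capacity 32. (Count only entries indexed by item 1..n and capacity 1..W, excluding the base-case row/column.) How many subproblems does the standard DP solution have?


The DP table is indexed by (item, capacity).
Rows: 8 items
Columns: 32 capacity values (1 to W)
Total subproblems = 8 * 32 = 256


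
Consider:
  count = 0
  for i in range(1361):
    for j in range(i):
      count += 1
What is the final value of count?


For each i, the inner loop runs i times:
  i=0: inner runs 0 times
  i=1: inner runs 1 time
  i=2: inner runs 2 times
  i=3: inner runs 3 times
  i=4: inner runs 4 times
  i=5: inner runs 5 times
  i=6: inner runs 6 times
  i=7: inner runs 7 times
  ...
Total = 0 + 1 + 2 + ... + 1360 = 1361*(1361-1)/2 = 925480


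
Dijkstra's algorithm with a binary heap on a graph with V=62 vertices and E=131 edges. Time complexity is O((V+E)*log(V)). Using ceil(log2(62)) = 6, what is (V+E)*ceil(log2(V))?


Dijkstra with a binary heap: each vertex is extracted once, each edge may relax once.
Each heap operation costs O(log V).
V + E = 62 + 131 = 193
ceil(log2(62)) = 6 (since 2^5 = 32 < 62 <= 64 = 2^6)
Total heap work = (V+E) * ceil(log2(V)) = 193 * 6 = 1158


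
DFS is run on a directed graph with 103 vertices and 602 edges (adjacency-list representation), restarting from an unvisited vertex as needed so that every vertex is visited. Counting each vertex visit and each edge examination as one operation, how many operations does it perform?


A full DFS traversal processes each vertex exactly once (push/pop on stack).
Each directed edge is examined once.
V = 103, E = 602
V + E = 705


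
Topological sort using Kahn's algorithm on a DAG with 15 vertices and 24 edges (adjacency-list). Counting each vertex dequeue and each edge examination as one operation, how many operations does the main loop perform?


Kahn's algorithm:
  1. Compute in-degrees: O(V + E)
  2. Process queue: each vertex dequeued once (O(V))
     each edge examined once (O(E))
Total = V + E = 15 + 24 = 39


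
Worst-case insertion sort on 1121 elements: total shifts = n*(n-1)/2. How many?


Sum of shifts = 1 + 2 + 3 + ... + 1120
= 1121 * 1120 / 2
= 1255520 / 2
= 627760


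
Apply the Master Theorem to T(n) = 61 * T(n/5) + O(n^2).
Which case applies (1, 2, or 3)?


The Master Theorem: T(n) = a*T(n/b) + O(n^c)
  a = 61, b = 5, c = 2
log_b(a) = log_5(61) ~ 2.554
Compare b^c with a: 5^2 = 25 < 61, so c < log_b(a).
Since c < log_b(a), Case 1 applies.
T(n) = O(n^(log_5 61)) ~ O(n^2.554)
Master Theorem case = 1


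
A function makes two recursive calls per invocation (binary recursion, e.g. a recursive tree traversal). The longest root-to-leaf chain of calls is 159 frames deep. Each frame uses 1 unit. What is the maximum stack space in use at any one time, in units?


Binary recursion: the two calls run one after the other, so only one root-to-leaf chain of frames is on the stack at a time.
Maximum depth (longest chain) = 159 frames
Each frame = 1 unit
Max stack space = 159 * 1 = 159


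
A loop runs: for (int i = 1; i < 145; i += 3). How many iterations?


Loop starts at i = 1, increments by 3, stops when i >= 145.
Number of iterations = ceil((145 - 1) / 3)
= ceil(144 / 3)
= 48


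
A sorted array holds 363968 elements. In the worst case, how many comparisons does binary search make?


Halving sequence: 363968 -> 181984 -> 90992 -> 45496 -> 22748 -> 11374 -> 5687 -> 2843 -> 1421 -> 710 -> 355 -> 177 -> 88 -> 44 -> 22 -> 11 -> 5 -> 2 -> 1
Number of halvings = 18
Max comparisons = 18 + 1 = 19


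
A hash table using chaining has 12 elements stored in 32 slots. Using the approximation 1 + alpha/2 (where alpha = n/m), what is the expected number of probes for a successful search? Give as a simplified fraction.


Load factor alpha = n/m = 12/32
Expected probes = 1 + alpha/2 = 1 + 12/(2*32)
= 1 + 12/64
= 64/64 + 12/64
= 76/64
Simplify: 19/16


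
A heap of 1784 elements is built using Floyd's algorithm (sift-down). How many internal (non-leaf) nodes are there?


Leaf nodes occupy roughly half the array.
Sift-down is called for each internal node, starting from the last one.
Internal nodes = floor(n/2) = floor(1784/2) = 892


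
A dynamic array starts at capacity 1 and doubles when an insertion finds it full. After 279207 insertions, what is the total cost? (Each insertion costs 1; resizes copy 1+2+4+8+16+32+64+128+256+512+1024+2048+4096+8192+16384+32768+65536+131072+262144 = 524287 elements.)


Insertion cost: 279207 (one per element)
Resizes occur just before inserting elements 2, 3, 5, 9, ...
Elements copied at each resize: 1 + 2 + 4 + 8 + 16 + 32 + 64 + 128 + 256 + 512 + 1024 + 2048 + 4096 + 8192 + 16384 + 32768 + 65536 + 131072 + 262144
Sum of copies = 524287 (geometric series: 2^k - 1)
Total = 279207 + 524287 = 803494


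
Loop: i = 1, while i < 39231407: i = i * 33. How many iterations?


i multiplies by 33 each step:
i = 1 -> 33 -> 1089 -> 35937 -> 1185921 -> 39135393 -> 1291467969 (stop)
Iterations = ceil(log_33(39231407)) = 6


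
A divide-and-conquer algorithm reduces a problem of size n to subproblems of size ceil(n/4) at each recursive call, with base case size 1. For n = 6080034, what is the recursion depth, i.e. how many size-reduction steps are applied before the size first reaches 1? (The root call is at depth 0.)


Each step divides the size by 4 (rounding up); after k steps the size is ceil(n/4^k), which equals 1 exactly when 4^k >= n.
So the depth is the smallest k with 4^k >= 6080034, i.e. ceil(log_4(6080034)).
4^11 = 4194304 < 6080034 <= 16777216 = 4^12
Recursion depth = 12


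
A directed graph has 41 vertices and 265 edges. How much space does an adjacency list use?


Adjacency list: one list head per vertex + one entry per edge
Vertex heads: 41
Edge entries: 265
Total = 41 + 265 = 306


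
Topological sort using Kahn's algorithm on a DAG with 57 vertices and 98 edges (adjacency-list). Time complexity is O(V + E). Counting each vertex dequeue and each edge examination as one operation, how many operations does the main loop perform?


Kahn's algorithm:
  1. Compute in-degrees: O(V + E)
  2. Process queue: each vertex dequeued once (O(V))
     each edge examined once (O(E))
Total = V + E = 57 + 98 = 155


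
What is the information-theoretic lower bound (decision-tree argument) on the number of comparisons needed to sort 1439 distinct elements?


A binary decision tree of height h has at most 2^h leaves and needs at least n! of them, so h >= ceil(log2(n!)).
1439! is far too large to multiply out, so use Stirling's series:
  ln(n!) ~ n ln n - n + (1/2) ln(2 pi n) + 1/(12n)  (error below 1/(360 n^3), negligible here)
  ln(1439) = 7.2717037
  n ln n = 1439 * 7.2717037 = 10463.9816
  (1/2) ln(2 pi * 1439) = (1/2) ln(9041.5037) = 4.5548
  1/(12*1439) = 0.0001
  ln(1439!) ~ 10463.9816 - 1439 + 4.5548 + 0.0001 = 9029.5365
Convert to base 2: log2(1439!) = 9029.5365 / ln 2 = 9029.5365 / 0.69314718 = 13026.8675
ceil(13026.8675) = 13027


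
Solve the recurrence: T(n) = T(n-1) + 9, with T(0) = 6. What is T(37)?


Unrolling the recurrence:
T(37) = T(36) + 9
       = T(35) + 9 + 9
       = T(34) + 9*3
       ...
       = T(0) + 9*37
       = 6 + 333 = 339


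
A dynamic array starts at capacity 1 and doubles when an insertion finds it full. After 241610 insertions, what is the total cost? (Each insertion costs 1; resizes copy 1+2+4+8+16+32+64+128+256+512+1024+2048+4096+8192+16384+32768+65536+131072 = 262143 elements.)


Insertion cost: 241610 (one per element)
Resizes occur just before inserting elements 2, 3, 5, 9, ...
Elements copied at each resize: 1 + 2 + 4 + 8 + 16 + 32 + 64 + 128 + 256 + 512 + 1024 + 2048 + 4096 + 8192 + 16384 + 32768 + 65536 + 131072
Sum of copies = 262143 (geometric series: 2^k - 1)
Total = 241610 + 262143 = 503753


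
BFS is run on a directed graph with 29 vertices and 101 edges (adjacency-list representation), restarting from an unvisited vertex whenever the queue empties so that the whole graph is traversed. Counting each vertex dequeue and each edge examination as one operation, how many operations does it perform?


A full BFS traversal dequeues each vertex exactly once and examines each directed edge exactly once.
V = 29 (vertex processing cost)
E = 101 (edge examination cost)
Total operations proportional to V + E = 29 + 101 = 130


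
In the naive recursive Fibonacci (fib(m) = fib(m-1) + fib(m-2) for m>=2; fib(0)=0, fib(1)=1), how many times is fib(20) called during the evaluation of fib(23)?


Let N(m) = number of times fib(m) is called while evaluating fib(23).
N(23) = 1 (the initial call).
N(22) = 1 (only fib(23) calls it).
For 1 <= m <= 21: fib(m) is called by fib(m+1) and fib(m+2), so
  N(m) = N(m+1) + N(m+2).
fib(0) is called only by fib(2), so N(0) = N(2).
Walk down from m=23:
  N(23)=1, N(22)=1, N(21)=2, N(20)=3
N(20) = 3


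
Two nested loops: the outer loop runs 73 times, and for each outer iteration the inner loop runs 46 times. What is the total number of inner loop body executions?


Outer loop: 73 iterations
Inner loop: 46 iterations per outer iteration
Total = 73 * 46 = 3358


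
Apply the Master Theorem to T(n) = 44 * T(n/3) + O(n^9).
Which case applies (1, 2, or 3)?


The Master Theorem: T(n) = a*T(n/b) + O(n^c)
  a = 44, b = 3, c = 9
log_b(a) = log_3(44) ~ 3.445
Compare b^c with a: 3^9 = 19683 > 44, so c > log_b(a).
Since c > log_b(a), Case 3 applies.
T(n) = O(n^9)
Master Theorem case = 3


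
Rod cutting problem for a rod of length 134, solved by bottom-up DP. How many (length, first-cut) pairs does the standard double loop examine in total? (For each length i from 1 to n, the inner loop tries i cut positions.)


For each subproblem length i = 1..134, the inner loop considers i possible first cuts.
Total = 1 + 2 + ... + 134
= 134*(134+1)/2
= 134*135/2 = 9045


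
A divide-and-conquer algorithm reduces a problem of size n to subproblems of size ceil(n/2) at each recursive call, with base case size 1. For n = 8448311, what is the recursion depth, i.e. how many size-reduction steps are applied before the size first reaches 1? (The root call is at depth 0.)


Each step divides the size by 2 (rounding up); after k steps the size is ceil(n/2^k), which equals 1 exactly when 2^k >= n.
So the depth is the smallest k with 2^k >= 8448311, i.e. ceil(log_2(8448311)).
2^23 = 8388608 < 8448311 <= 16777216 = 2^24
Recursion depth = 24


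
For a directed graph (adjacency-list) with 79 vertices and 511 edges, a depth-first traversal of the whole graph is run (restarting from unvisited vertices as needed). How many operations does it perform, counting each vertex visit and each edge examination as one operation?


A full DFS traversal visits each vertex once and examines each edge once.
V = 79
E = 511
Sum = 79 + 511 = 590


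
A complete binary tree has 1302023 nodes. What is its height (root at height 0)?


In a complete binary tree, level k holds nodes 2^k .. 2^(k+1)-1 (1-indexed).
Height = floor(log2(n)) = floor(log2(1302023)) = 20
Check: 2^20 = 1048576 <= 1302023 < 2097152 = 2^21


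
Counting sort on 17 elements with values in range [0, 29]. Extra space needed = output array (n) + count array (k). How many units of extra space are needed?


Output array size: 17 (to store sorted result)
Count array size: 30 (one slot per possible value, range 0 to 29)
Total extra space = 17 + 30 = 47


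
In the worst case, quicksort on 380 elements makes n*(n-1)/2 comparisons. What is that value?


Sum of comparisons per partition:
379 + 378 + ... + 1 + 0
= 380 * (380 - 1) / 2
= 380 * 379 / 2
= 72010


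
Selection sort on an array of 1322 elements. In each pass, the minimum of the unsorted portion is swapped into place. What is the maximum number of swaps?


Selection sort performs one swap per pass:
  Pass 1: find min in positions 0 to 1321, swap with position 0
  Pass 2: find min in positions 1 to 1321, swap with position 1
  Pass 3: find min in positions 2 to 1321, swap with position 2
  Pass 4: find min in positions 3 to 1321, swap with position 3
  Pass 5: find min in positions 4 to 1321, swap with position 4
  ... (1316 more passes)
Total passes (and swaps) = n - 1 = 1322 - 1 = 1321


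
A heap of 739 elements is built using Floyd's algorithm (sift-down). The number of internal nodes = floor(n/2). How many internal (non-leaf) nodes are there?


Leaf nodes occupy roughly half the array.
Sift-down is called for each internal node, starting from the last one.
Internal nodes = floor(n/2) = floor(739/2) = 369


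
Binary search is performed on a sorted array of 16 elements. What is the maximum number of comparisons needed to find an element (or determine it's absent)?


Binary search halves the search space each comparison:
  Step 1: search space = 16 -> 8
  Step 2: search space = 8 -> 4
  Step 3: search space = 4 -> 2
  Step 4: search space = 2 -> 1
  Step 5: search space = 1 (final check)
Maximum comparisons = floor(log2(16)) + 1 = 4 + 1 = 5


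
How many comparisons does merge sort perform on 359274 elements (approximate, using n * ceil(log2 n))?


Recursion depth: ceil(log2(359274)) = 19
Each recursion level merges n = 359274 elements
Total = 359274 * 19 = 6826206


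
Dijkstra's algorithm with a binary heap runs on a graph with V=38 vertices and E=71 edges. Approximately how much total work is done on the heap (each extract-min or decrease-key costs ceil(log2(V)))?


Dijkstra with a binary heap: each vertex is extracted once, each edge may relax once.
Each heap operation costs O(log V).
V + E = 38 + 71 = 109
ceil(log2(38)) = 6 (since 2^5 = 32 < 38 <= 64 = 2^6)
Total heap work = (V+E) * ceil(log2(V)) = 109 * 6 = 654


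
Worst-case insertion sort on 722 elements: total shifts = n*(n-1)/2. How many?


Sum of shifts = 1 + 2 + 3 + ... + 721
= 722 * 721 / 2
= 520562 / 2
= 260281


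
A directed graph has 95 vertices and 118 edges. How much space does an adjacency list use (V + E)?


Adjacency list: one list head per vertex + one entry per edge
Vertex heads: 95
Edge entries: 118
Total = 95 + 118 = 213


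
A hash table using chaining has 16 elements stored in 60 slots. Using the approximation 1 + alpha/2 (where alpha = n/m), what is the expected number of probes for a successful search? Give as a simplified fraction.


Load factor alpha = n/m = 16/60
Expected probes = 1 + alpha/2 = 1 + 16/(2*60)
= 1 + 16/120
= 120/120 + 16/120
= 136/120
Simplify: 17/15


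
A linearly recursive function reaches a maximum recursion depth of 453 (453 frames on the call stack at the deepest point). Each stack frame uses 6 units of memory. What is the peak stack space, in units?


Maximum recursion depth = 453 frames
Memory per frame = 6 units
Total stack space = depth * frame_size
= 453 * 6 = 2718


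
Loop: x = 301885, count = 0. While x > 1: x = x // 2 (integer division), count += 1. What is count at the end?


The variable x halves each step:
x = 301885 -> 150942 -> 75471 -> 37735 -> 18867 -> 9433 -> 4716 -> 2358 -> 1179 -> 589 -> 294 -> 147 -> 73 -> 36 -> 18 -> 9 -> 4 -> 2 -> 1
Number of halvings = floor(log2(301885)) = 18


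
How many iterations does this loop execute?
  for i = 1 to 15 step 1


The loop variable i takes values starting at 1 and increments by 1 each iteration.
Sequence: i = 1, 2, 3, 4, 5, 6, 7, 8, 9, ...
The upper bound 15 is inclusive, so the count is floor((last - first) / step) + 1:
floor((15 - 1) / 1) + 1 = floor(14/1) + 1 = 14 + 1 = 15


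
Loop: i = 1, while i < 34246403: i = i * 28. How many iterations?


i multiplies by 28 each step:
i = 1 -> 28 -> 784 -> 21952 -> 614656 -> 17210368 -> 481890304 (stop)
Iterations = ceil(log_28(34246403)) = 6


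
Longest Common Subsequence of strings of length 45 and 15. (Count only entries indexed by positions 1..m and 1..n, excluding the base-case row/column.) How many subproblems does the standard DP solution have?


DP table indexed by positions in both strings.
First string: 45 positions
Second string: 15 positions
Total = 45 * 15 = 675


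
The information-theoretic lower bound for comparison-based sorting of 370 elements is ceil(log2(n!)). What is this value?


A binary decision tree of height h has at most 2^h leaves and needs at least n! of them, so h >= ceil(log2(n!)).
370! is far too large to multiply out, so use Stirling's series:
  ln(n!) ~ n ln n - n + (1/2) ln(2 pi n) + 1/(12n)  (error below 1/(360 n^3), negligible here)
  ln(370) = 5.9135030
  n ln n = 370 * 5.9135030 = 2187.9961
  (1/2) ln(2 pi * 370) = (1/2) ln(2324.7786) = 3.8757
  1/(12*370) = 0.0002
  ln(370!) ~ 2187.9961 - 370 + 3.8757 + 0.0002 = 1821.8720
Convert to base 2: log2(370!) = 1821.8720 / ln 2 = 1821.8720 / 0.69314718 = 2628.4057
ceil(2628.4057) = 2629


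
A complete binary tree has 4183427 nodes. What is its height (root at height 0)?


In a complete binary tree, level k holds nodes 2^k .. 2^(k+1)-1 (1-indexed).
Height = floor(log2(n)) = floor(log2(4183427)) = 21
Check: 2^21 = 2097152 <= 4183427 < 4194304 = 2^22


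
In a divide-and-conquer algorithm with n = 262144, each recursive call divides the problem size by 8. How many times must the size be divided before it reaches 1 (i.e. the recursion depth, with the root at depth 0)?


Number of divisions = log_8(262144)
Sizes: 262144 -> 32768 -> 4096 -> 512 -> 64 -> 8 -> 1 (6 divisions)
Recursion depth = 6


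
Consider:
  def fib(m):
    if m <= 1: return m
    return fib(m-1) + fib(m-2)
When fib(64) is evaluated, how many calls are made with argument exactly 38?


Let N(m) = number of times fib(m) is called while evaluating fib(64).
N(64) = 1 (the initial call).
N(63) = 1 (only fib(64) calls it).
For 1 <= m <= 62: fib(m) is called by fib(m+1) and fib(m+2), so
  N(m) = N(m+1) + N(m+2).
fib(0) is called only by fib(2), so N(0) = N(2).
Walk down from m=64:
  N(64)=1, N(63)=1, N(62)=2, N(61)=3, N(60)=5, N(59)=8, N(58)=13, N(57)=21, N(56)=34, N(55)=55, N(54)=89, N(53)=144, N(52)=233, N(51)=377, N(50)=610, N(49)=987, N(48)=1597, N(47)=2584, N(46)=4181, N(45)=6765, N(44)=10946, N(43)=17711, N(42)=28657, N(41)=46368, N(40)=75025, N(39)=121393, N(38)=196418
N(38) = 196418


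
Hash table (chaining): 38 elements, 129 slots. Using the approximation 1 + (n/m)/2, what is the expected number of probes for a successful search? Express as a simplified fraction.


Computing expected probes:
alpha = 38/129
= 1 + alpha/2
= 1 + 38/(2*129)
= (2*129 + 38) / (2*129)
= 296/258 = 148/129


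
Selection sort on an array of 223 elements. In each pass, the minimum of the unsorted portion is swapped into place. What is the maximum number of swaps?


Selection sort performs one swap per pass:
  Pass 1: find min in positions 0 to 222, swap with position 0
  Pass 2: find min in positions 1 to 222, swap with position 1
  Pass 3: find min in positions 2 to 222, swap with position 2
  Pass 4: find min in positions 3 to 222, swap with position 3
  Pass 5: find min in positions 4 to 222, swap with position 4
  ... (217 more passes)
Total passes (and swaps) = n - 1 = 223 - 1 = 222


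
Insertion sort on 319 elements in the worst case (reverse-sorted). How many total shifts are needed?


In the worst case (reverse-sorted), each element shifts past all previous:
  Element 1: 1 shifts
  Element 2: 2 shifts
  Element 3: 3 shifts
  Element 4: 4 shifts
  Element 5: 5 shifts
  ...
  Element 318: 318 shifts
Total = 1 + 2 + ... + 318
= 319*(319-1)/2 = 50721


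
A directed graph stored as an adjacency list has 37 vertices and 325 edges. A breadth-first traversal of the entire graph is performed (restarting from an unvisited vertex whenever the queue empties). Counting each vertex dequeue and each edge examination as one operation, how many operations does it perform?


A full BFS traversal dequeues each vertex once and examines each edge once.
Vertex visits: 37
Edge visits: 325
V + E = 37 + 325 = 362


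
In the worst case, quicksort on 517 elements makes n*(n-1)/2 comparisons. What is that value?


Sum of comparisons per partition:
516 + 515 + ... + 1 + 0
= 517 * (517 - 1) / 2
= 517 * 516 / 2
= 133386


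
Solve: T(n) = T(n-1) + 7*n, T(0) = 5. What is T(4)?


Expanding the recurrence:
T(4) = T(3) + 7*4
       = T(2) + 7*3 + 7*4
       ...
       = T(0) + 7*(1 + 2 + ... + 4)
       = 5 + 7 * 4*5/2
       = 5 + 7 * 10
       = 5 + 70 = 75


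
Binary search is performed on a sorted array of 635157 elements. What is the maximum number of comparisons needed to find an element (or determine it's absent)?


Binary search halves the search space each comparison:
  Step 1: search space = 635157 -> 317578
  Step 2: search space = 317578 -> 158789
  Step 3: search space = 158789 -> 79394
  Step 4: search space = 79394 -> 39697
  Step 5: search space = 39697 -> 19848
  Step 6: search space = 19848 -> 9924
  Step 7: search space = 9924 -> 4962
  Step 8: search space = 4962 -> 2481
  Step 9: search space = 2481 -> 1240
  Step 10: search space = 1240 -> 620
  Step 11: search space = 620 -> 310
  Step 12: search space = 310 -> 155
  Step 13: search space = 155 -> 77
  Step 14: search space = 77 -> 38
  Step 15: search space = 38 -> 19
  Step 16: search space = 19 -> 9
  Step 17: search space = 9 -> 4
  Step 18: search space = 4 -> 2
  Step 19: search space = 2 -> 1
  Step 20: search space = 1 (final check)
Maximum comparisons = floor(log2(635157)) + 1 = 19 + 1 = 20


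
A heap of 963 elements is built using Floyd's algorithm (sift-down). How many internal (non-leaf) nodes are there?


Leaf nodes occupy roughly half the array.
Sift-down is called for each internal node, starting from the last one.
Internal nodes = floor(n/2) = floor(963/2) = 481


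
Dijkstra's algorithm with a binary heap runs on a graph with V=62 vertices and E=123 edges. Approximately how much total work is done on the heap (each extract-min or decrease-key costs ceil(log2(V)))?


Dijkstra with a binary heap: each vertex is extracted once, each edge may relax once.
Each heap operation costs O(log V).
V + E = 62 + 123 = 185
ceil(log2(62)) = 6 (since 2^5 = 32 < 62 <= 64 = 2^6)
Total heap work = (V+E) * ceil(log2(V)) = 185 * 6 = 1110


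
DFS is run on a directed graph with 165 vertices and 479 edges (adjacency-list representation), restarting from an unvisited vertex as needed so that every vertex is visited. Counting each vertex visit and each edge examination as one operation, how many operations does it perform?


A full DFS traversal processes each vertex exactly once (push/pop on stack).
Each directed edge is examined once.
V = 165, E = 479
V + E = 644


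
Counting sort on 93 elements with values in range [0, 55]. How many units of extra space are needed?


Output array size: 93 (to store sorted result)
Count array size: 56 (one slot per possible value, range 0 to 55)
Total extra space = 93 + 56 = 149


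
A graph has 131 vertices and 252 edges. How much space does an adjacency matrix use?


Adjacency matrix: V x V grid of entries
Space = V^2 = 131^2 = 131 * 131 = 17161


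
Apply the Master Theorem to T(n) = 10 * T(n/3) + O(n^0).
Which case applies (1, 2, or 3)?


The Master Theorem: T(n) = a*T(n/b) + O(n^c)
  a = 10, b = 3, c = 0
log_b(a) = log_3(10) ~ 2.096
Compare b^c with a: 3^0 = 1 < 10, so c < log_b(a).
Since c < log_b(a), Case 1 applies.
T(n) = O(n^(log_3 10)) ~ O(n^2.096)
Master Theorem case = 1


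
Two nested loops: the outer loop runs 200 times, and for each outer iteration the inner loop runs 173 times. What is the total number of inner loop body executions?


Outer loop: 200 iterations
Inner loop: 173 iterations per outer iteration
Total = 200 * 173 = 34600


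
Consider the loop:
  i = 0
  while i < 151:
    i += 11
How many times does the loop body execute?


Starting at i = 0, each iteration adds 11.
Iterations until i >= 151:
  Iteration 1: i = 0 -> i = 11
  Iteration 2: i = 11 -> i = 22
  Iteration 3: i = 22 -> i = 33
  Iteration 4: i = 33 -> i = 44
  Iteration 5: i = 44 -> i = 55
  Iteration 6: i = 55 -> i = 66
  Iteration 7: i = 66 -> i = 77
  Iteration 8: i = 77 -> i = 88
  ... continuing ...
Total iterations = ceil(151/11) = 14
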